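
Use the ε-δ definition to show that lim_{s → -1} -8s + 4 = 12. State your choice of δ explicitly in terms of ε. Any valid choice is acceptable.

Fix ε > 0. We need δ > 0 so that 0 < |s + 1| < δ implies |(-8s + 4) − 12| < ε.
|(-8s + 4) − 12| = |-8s - 8| = 8|s + 1|.
Thus it suffices that |s + 1| < ε/8.
Choosing δ = ε/8 gives |(-8s + 4) − 12| = 8|s + 1| < ε whenever |s + 1| < δ.

δ = ε/8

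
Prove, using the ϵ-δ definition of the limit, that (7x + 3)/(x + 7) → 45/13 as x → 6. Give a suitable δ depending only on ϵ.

Fix ϵ > 0. We want δ > 0 with 0 < |x − 6| < δ ⇒ |(7x + 3)/(x + 7) − (45/13)| < ϵ.
Combining over a common denominator, (7x + 3)/(x + 7) − (45/13) = [(7x + 3)·13 − 45·(x + 7)] / [13·(x + 7)] = 46(x − 6) / (13(x + 7)).
So |(7x + 3)/(x + 7) − (45/13)| = 46|x − 6| / (13·|x + 7|).
Require δ ≤ 13/2, so |x + 7| ≥ |13| − |x − 6| > 13 − 13/2 = 13/2.
Hence |(7x + 3)/(x + 7) − (45/13)| < 46|x − 6|/(13·(13/2)) = (92/169)|x − 6|, which is < ϵ once |x − 6| < (169/92)ϵ.
Take δ = min(13/2, (169/92)ϵ). Then 0 < |x − 6| < δ forces both bounds, so |(7x + 3)/(x + 7) − (45/13)| < ϵ.

δ = min(13/2, (169/92)ϵ)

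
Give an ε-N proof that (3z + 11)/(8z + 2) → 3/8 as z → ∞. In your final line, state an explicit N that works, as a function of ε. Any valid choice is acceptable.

Fix ε > 0. We seek N > 0 such that z > N implies |(3z + 11)/(8z + 2) − (3/8)| < ε.
(3z + 11)/(8z + 2) − (3/8) = (8(3z + 11) − 3(8z + 2)) / (8(8z + 2)) = 82/(8(8z + 2)).
For z > 0 we have 8z + 2 > 8z, so |(3z + 11)/(8z + 2) − (3/8)| = 82/(8(8z + 2)) < 82/(8·8z) = (41/32)/z.
Thus |(3z + 11)/(8z + 2) − (3/8)| < ε whenever z > (41/32)/ε.
Take N = (41/32)/ε. If z > N then |(3z + 11)/(8z + 2) − (3/8)| < (41/32)/z < ε.

N = (41/32)/ε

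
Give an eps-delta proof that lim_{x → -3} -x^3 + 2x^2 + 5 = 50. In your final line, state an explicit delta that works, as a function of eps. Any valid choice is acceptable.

delta = min(1, eps/51)

Let eps > 0 be given. We want delta > 0 such that 0 < |x + 3| < delta implies |(-x^3 + 2x^2 + 5) − 50| < eps.
(-x^3 + 2x^2 + 5) − 50 = -x^3 + 2x^2 - 45 = (x + 3)(-x^2 + 5x - 15).
So |(-x^3 + 2x^2 + 5) − 50| = |x + 3|·|-x^2 + 5x - 15|.
Require delta ≤ 1. Then |x + 3| < 1 gives |x| < 4, and by the triangle inequality |-x^2 + 5x - 15| ≤ 4^2 + 5·4 + 15 = 51.
Hence |(-x^3 + 2x^2 + 5) − 50| ≤ 51|x + 3| < eps provided |x + 3| < eps/51.
Take delta = min(1, eps/51). Then 0 < |x + 3| < delta gives both |x + 3| < 1 and |x + 3| < eps/51, so |(-x^3 + 2x^2 + 5) − 50| < eps.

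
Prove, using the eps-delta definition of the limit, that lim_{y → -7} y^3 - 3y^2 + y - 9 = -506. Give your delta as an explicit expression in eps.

delta = min(2, eps/242)

Fix eps > 0. We want delta > 0 such that 0 < |y + 7| < delta implies |(y^3 - 3y^2 + y - 9) + 506| < eps.
(y^3 - 3y^2 + y - 9) + 506 = y^3 - 3y^2 + y + 497 = (y + 7)(y^2 - 10y + 71).
So |(y^3 - 3y^2 + y - 9) + 506| = |y + 7|·|y^2 - 10y + 71|.
Require delta ≤ 2. Then |y + 7| < 2 gives |y| < 9, and by the triangle inequality |y^2 - 10y + 71| ≤ 9^2 + 10·9 + 71 = 242.
Hence |(y^3 - 3y^2 + y - 9) + 506| ≤ 242|y + 7| < eps provided |y + 7| < eps/242.
Take delta = min(2, eps/242). Then 0 < |y + 7| < delta gives both |y + 7| < 2 and |y + 7| < eps/242, so |(y^3 - 3y^2 + y - 9) + 506| < eps.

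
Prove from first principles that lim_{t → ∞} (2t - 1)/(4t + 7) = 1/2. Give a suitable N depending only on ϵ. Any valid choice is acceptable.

N = (9/8)/ϵ

Let ϵ > 0. We seek N > 0 such that t > N implies |(2t - 1)/(4t + 7) − (1/2)| < ϵ.
(2t - 1)/(4t + 7) − (1/2) = (4(2t - 1) − 2(4t + 7)) / (4(4t + 7)) = -18/(4(4t + 7)).
For t > 0 we have 4t + 7 > 4t, so |(2t - 1)/(4t + 7) − (1/2)| = 18/(4(4t + 7)) < 18/(4·4t) = (9/8)/t.
Thus |(2t - 1)/(4t + 7) − (1/2)| < ϵ whenever t > (9/8)/ϵ.
Take N = (9/8)/ϵ. If t > N then |(2t - 1)/(4t + 7) − (1/2)| < (9/8)/t < ϵ.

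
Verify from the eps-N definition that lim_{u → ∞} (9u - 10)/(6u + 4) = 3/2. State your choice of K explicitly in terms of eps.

Fix eps > 0. We seek K > 0 such that u > K implies |(9u - 10)/(6u + 4) − (3/2)| < eps.
(9u - 10)/(6u + 4) − (3/2) = (6(9u - 10) − 9(6u + 4)) / (6(6u + 4)) = -96/(6(6u + 4)).
For u > 0 we have 6u + 4 > 6u, so |(9u - 10)/(6u + 4) − (3/2)| = 96/(6(6u + 4)) < 96/(6·6u) = (8/3)/u.
Thus |(9u - 10)/(6u + 4) − (3/2)| < eps whenever u > (8/3)/eps.
Take K = (8/3)/eps. If u > K then |(9u - 10)/(6u + 4) − (3/2)| < (8/3)/u < eps.

K = (8/3)/eps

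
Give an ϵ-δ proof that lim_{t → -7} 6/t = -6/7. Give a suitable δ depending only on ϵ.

δ = min(7/2, (49/12)ϵ)

Let ϵ > 0 be given. We seek δ > 0 such that 0 < |t + 7| < δ implies |6/t + 6/7| < ϵ.
|6/t + 6/7| = 6·|-7 − t|/(7·|t|) = 6|t + 7|/(7|t|).
Require δ ≤ 7/2 so that |t| > 7 − 7/2 = 7/2, hence 7|t| > 49/2.
Then |6/t + 6/7| < 6|t + 7|/(49/2), which is < ϵ when |t + 7| < (49/12)ϵ.
Take δ = min(7/2, (49/12)ϵ). Then 0 < |t + 7| < δ gives both |t + 7| < 7/2 and |t + 7| < (49/12)ϵ, so |6/t + 6/7| < ϵ.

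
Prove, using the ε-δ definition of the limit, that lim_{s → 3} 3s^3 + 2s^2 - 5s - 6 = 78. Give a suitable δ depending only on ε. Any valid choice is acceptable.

Suppose ε > 0. We want δ > 0 such that 0 < |s − 3| < δ implies |(3s^3 + 2s^2 - 5s - 6) − 78| < ε.
(3s^3 + 2s^2 - 5s - 6) − 78 = 3s^3 + 2s^2 - 5s - 84 = (s − 3)(3s^2 + 11s + 28).
So |(3s^3 + 2s^2 - 5s - 6) − 78| = |s − 3|·|3s^2 + 11s + 28|.
Assume first that |s − 3| < 1, so |s| < 4. Then |3s^2 + 11s + 28| ≤ 3·4^2 + 11·4 + 28 = 120.
Hence |(3s^3 + 2s^2 - 5s - 6) − 78| ≤ 120|s − 3| < ε provided |s − 3| < ε/120.
Take δ = min(1, ε/120). Then 0 < |s − 3| < δ gives both |s − 3| < 1 and |s − 3| < ε/120, so |(3s^3 + 2s^2 - 5s - 6) − 78| < ε.

δ = min(1, ε/120)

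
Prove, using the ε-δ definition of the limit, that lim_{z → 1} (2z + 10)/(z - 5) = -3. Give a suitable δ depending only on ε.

δ = min(2, (2/5)ε)

Let ε > 0. We want δ > 0 with 0 < |z − 1| < δ ⇒ |(2z + 10)/(z - 5) + 3| < ε.
Combining over a common denominator, (2z + 10)/(z - 5) + 3 = [(2z + 10)·(-4) − 12·(z - 5)] / [(-4)·(z - 5)] = -20(z − 1) / ((-4)(z - 5)).
So |(2z + 10)/(z - 5) + 3| = 20|z − 1| / (4·|z − 5|).
Require δ ≤ 2, so |z − 5| ≥ |-4| − |z − 1| > 4 − 2 = 2.
Hence |(2z + 10)/(z - 5) + 3| < 20|z − 1|/(4·2) = (5/2)|z − 1|, which is < ε once |z − 1| < (2/5)ε.
Take δ = min(2, (2/5)ε). Then 0 < |z − 1| < δ forces both bounds, so |(2z + 10)/(z - 5) + 3| < ε.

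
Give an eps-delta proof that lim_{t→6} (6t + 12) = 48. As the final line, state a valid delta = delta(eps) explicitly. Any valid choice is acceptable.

delta = eps/6

Fix eps > 0. We need delta > 0 so that 0 < |t − 6| < delta implies |(6t + 12) − 48| < eps.
|(6t + 12) − 48| = |6t - 36| = 6|t − 6|.
So 6|t − 6| < eps exactly when |t − 6| < eps/6.
Choosing delta = eps/6 gives |(6t + 12) − 48| = 6|t − 6| < eps whenever |t − 6| < delta.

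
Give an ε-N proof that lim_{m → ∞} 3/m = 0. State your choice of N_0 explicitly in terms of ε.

Let ε > 0 be given. For m ≥ 1, |3/m − 0| = 3/(m) ≤ 3/m.
We need 3/m < ε, i.e. m > 3/ε.
Take N_0 = 3/ε. If m > N_0 then |3/m| ≤ 3/m < ε.

N_0 = 3/ε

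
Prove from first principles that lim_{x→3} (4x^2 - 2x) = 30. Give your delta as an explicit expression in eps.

Let eps > 0 be given. We want delta > 0 such that 0 < |x − 3| < delta implies |(4x^2 - 2x) − 30| < eps.
(4x^2 - 2x) − 30 = 4x^2 - 2x - 30 = (x − 3)(4x + 10).
So |(4x^2 - 2x) − 30| = |x − 3|·|4x + 10|.
Require delta ≤ 1. Then |x − 3| < 1 gives |x| < 4, and by the triangle inequality |4x + 10| ≤ 4·4 + 10 = 26.
Hence |(4x^2 - 2x) − 30| ≤ 26|x − 3| < eps provided |x − 3| < eps/26.
Choosing delta = min(1, eps/26) ensures both conditions, hence |(4x^2 - 2x) − 30| < eps.

delta = min(1, eps/26)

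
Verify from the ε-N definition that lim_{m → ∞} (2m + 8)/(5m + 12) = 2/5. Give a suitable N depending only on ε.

Suppose ε > 0. For m ≥ 1, |(2m + 8)/(5m + 12) − (2/5)| = |16|/(5(5m + 12)) = 16/(5(5m + 12)).
Since 5m + 12 ≥ 5m for m ≥ 1, this is ≤ 16/(5·5m) = (16/25)/m.
So |(2m + 8)/(5m + 12) − (2/5)| < ε whenever m > (16/25)/ε.
Take N = (16/25)/ε. If m > N then |(2m + 8)/(5m + 12) − (2/5)| ≤ (16/25)/m < ε.

N = (16/25)/ε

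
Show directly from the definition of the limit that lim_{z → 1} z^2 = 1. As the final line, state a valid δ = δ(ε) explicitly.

δ = min(2, ε/4)

Let ε > 0. We seek δ > 0 with 0 < |z − 1| < δ ⇒ |z^2 − 1| < ε.
Factor: z^2 − 1 = (z − 1)(z + 1), so |z^2 − 1| = |z − 1|·|z + 1|.
Impose δ ≤ 2 so that |z| < 3; then |z + 1| ≤ 4.
Hence |z^2 − 1| ≤ 4|z − 1|, which is < ε once |z − 1| < ε/4.
Take δ = min(2, ε/4). If 0 < |z − 1| < δ then both bounds hold and |z^2 − 1| ≤ 4|z − 1| < 4·(ε/4) = ε.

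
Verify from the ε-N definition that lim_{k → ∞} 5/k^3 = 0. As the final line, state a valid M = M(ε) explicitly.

M = (5/ε)^{1/3}

Suppose ε > 0. For k ≥ 1, |5/k^3 − 0| = 5/k^3.
5/k^3 < ε ⇔ k^3 > 5/ε ⇔ k > (5/ε)^{1/3}.
Take M = (5/ε)^{1/3}. Then k > M implies 5/k^3 < ε.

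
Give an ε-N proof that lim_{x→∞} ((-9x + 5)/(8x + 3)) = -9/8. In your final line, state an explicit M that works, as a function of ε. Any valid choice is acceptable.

M = (67/64)/ε

Fix ε > 0. We seek M > 0 such that x > M implies |(-9x + 5)/(8x + 3) + 9/8| < ε.
(-9x + 5)/(8x + 3) + 9/8 = (8(-9x + 5) − (-9)(8x + 3)) / (8(8x + 3)) = 67/(8(8x + 3)).
For x > 0 we have 8x + 3 > 8x, so |(-9x + 5)/(8x + 3) + 9/8| = 67/(8(8x + 3)) < 67/(8·8x) = (67/64)/x.
Thus |(-9x + 5)/(8x + 3) + 9/8| < ε whenever x > (67/64)/ε.
Take M = (67/64)/ε. If x > M then |(-9x + 5)/(8x + 3) + 9/8| < (67/64)/x < ε.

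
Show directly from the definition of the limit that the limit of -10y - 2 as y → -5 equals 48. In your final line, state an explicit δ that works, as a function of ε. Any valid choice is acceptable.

δ = ε/10

Suppose ε > 0. We need δ > 0 so that 0 < |y + 5| < δ implies |(-10y - 2) − 48| < ε.
Since (-10y - 2) − 48 = -10(y + 5), we have |(-10y - 2) − 48| = 10|y + 5|.
So 10|y + 5| < ε exactly when |y + 5| < ε/10.
Take δ = ε/10. If 0 < |y + 5| < δ then |(-10y - 2) − 48| = 10|y + 5| < 10·(ε/10) = ε.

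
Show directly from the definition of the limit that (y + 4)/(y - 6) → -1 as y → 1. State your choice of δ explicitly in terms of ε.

Suppose ε > 0. We want δ > 0 with 0 < |y − 1| < δ ⇒ |(y + 4)/(y - 6) + 1| < ε.
Combining over a common denominator, (y + 4)/(y - 6) + 1 = [(y + 4)·(-5) − 5·(y - 6)] / [(-5)·(y - 6)] = -10(y − 1) / ((-5)(y - 6)).
So |(y + 4)/(y - 6) + 1| = 10|y − 1| / (5·|y − 6|).
Require δ ≤ 5/2, so |y − 6| ≥ |-5| − |y − 1| > 5 − 5/2 = 5/2.
Hence |(y + 4)/(y - 6) + 1| < 10|y − 1|/(5·(5/2)) = (4/5)|y − 1|, which is < ε once |y − 1| < (5/4)ε.
Take δ = min(5/2, (5/4)ε). Then 0 < |y − 1| < δ forces both bounds, so |(y + 4)/(y - 6) + 1| < ε.

δ = min(5/2, (5/4)ε)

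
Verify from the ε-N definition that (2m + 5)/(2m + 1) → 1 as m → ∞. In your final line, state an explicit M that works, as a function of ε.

M = 2/ε

Suppose ε > 0. For m ≥ 1, |(2m + 5)/(2m + 1) − 1| = |8|/(2(2m + 1)) = 8/(2(2m + 1)).
Since 2m + 1 ≥ 2m for m ≥ 1, this is ≤ 8/(2·2m) = 2/m.
So |(2m + 5)/(2m + 1) − 1| < ε whenever m > 2/ε.
Take M = 2/ε. If m > M then |(2m + 5)/(2m + 1) − 1| ≤ 2/m < ε.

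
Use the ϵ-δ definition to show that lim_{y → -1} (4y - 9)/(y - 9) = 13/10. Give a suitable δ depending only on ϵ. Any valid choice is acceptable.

δ = min(5, (50/27)ϵ)

Let ϵ > 0. We want δ > 0 with 0 < |y + 1| < δ ⇒ |(4y - 9)/(y - 9) − (13/10)| < ϵ.
Combining over a common denominator, (4y - 9)/(y - 9) − (13/10) = [(4y - 9)·(-10) − (-13)·(y - 9)] / [(-10)·(y - 9)] = -27(y + 1) / ((-10)(y - 9)).
So |(4y - 9)/(y - 9) − (13/10)| = 27|y + 1| / (10·|y − 9|).
Require δ ≤ 5, so |y − 9| ≥ |-10| − |y + 1| > 10 − 5 = 5.
Hence |(4y - 9)/(y - 9) − (13/10)| < 27|y + 1|/(10·5) = (27/50)|y + 1|, which is < ϵ once |y + 1| < (50/27)ϵ.
Take δ = min(5, (50/27)ϵ). Then 0 < |y + 1| < δ forces both bounds, so |(4y - 9)/(y - 9) − (13/10)| < ϵ.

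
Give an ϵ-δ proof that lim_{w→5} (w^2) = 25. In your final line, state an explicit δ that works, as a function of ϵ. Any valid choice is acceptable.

δ = min(2, ϵ/12)

Suppose ϵ > 0. We seek δ > 0 with 0 < |w − 5| < δ ⇒ |w^2 − 25| < ϵ.
Factor: w^2 − 25 = (w − 5)(w + 5), so |w^2 − 25| = |w − 5|·|w + 5|.
Impose δ ≤ 2 so that |w| < 7; then |w + 5| ≤ 12.
Hence |w^2 − 25| ≤ 12|w − 5|, which is < ϵ once |w − 5| < ϵ/12.
Take δ = min(2, ϵ/12). If 0 < |w − 5| < δ then both bounds hold and |w^2 − 25| ≤ 12|w − 5| < 12·(ϵ/12) = ϵ.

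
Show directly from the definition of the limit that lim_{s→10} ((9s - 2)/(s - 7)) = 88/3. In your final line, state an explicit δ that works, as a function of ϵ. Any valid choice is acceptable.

δ = min(3/2, (9/122)ϵ)

Let ϵ > 0. We want δ > 0 with 0 < |s − 10| < δ ⇒ |(9s - 2)/(s - 7) − (88/3)| < ϵ.
Combining over a common denominator, (9s - 2)/(s - 7) − (88/3) = [(9s - 2)·3 − 88·(s - 7)] / [3·(s - 7)] = -61(s − 10) / (3(s - 7)).
So |(9s - 2)/(s - 7) − (88/3)| = 61|s − 10| / (3·|s − 7|).
Require δ ≤ 3/2, so |s − 7| ≥ |3| − |s − 10| > 3 − 3/2 = 3/2.
Hence |(9s - 2)/(s - 7) − (88/3)| < 61|s − 10|/(3·(3/2)) = (122/9)|s − 10|, which is < ϵ once |s − 10| < (9/122)ϵ.
Take δ = min(3/2, (9/122)ϵ). Then 0 < |s − 10| < δ forces both bounds, so |(9s - 2)/(s - 7) − (88/3)| < ϵ.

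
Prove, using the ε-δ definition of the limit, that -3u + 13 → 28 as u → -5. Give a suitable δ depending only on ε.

δ = ε/3

Let ε > 0 be given. We need δ > 0 so that 0 < |u + 5| < δ implies |(-3u + 13) − 28| < ε.
Since (-3u + 13) − 28 = -3(u + 5), we have |(-3u + 13) − 28| = 3|u + 5|.
Thus it suffices that |u + 5| < ε/3.
Take δ = ε/3. If 0 < |u + 5| < δ then |(-3u + 13) − 28| = 3|u + 5| < 3·(ε/3) = ε.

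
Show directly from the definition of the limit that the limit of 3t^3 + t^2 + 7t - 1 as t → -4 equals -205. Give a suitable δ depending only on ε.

Suppose ε > 0. We want δ > 0 such that 0 < |t + 4| < δ implies |(3t^3 + t^2 + 7t - 1) + 205| < ε.
(3t^3 + t^2 + 7t - 1) + 205 = 3t^3 + t^2 + 7t + 204 = (t + 4)(3t^2 - 11t + 51).
So |(3t^3 + t^2 + 7t - 1) + 205| = |t + 4|·|3t^2 - 11t + 51|.
Assume first that |t + 4| < 2, so |t| < 6. Then |3t^2 - 11t + 51| ≤ 3·6^2 + 11·6 + 51 = 225.
Hence |(3t^3 + t^2 + 7t - 1) + 205| ≤ 225|t + 4| < ε provided |t + 4| < ε/225.
Choosing δ = min(2, ε/225) ensures both conditions, hence |(3t^3 + t^2 + 7t - 1) + 205| < ε.

δ = min(2, ε/225)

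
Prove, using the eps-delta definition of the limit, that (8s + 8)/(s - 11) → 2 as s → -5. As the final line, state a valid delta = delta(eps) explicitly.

delta = min(8, (4/3)eps)

Let eps > 0 be given. We want delta > 0 with 0 < |s + 5| < delta ⇒ |(8s + 8)/(s - 11) − 2| < eps.
Combining over a common denominator, (8s + 8)/(s - 11) − 2 = [(8s + 8)·(-16) − (-32)·(s - 11)] / [(-16)·(s - 11)] = -96(s + 5) / ((-16)(s - 11)).
So |(8s + 8)/(s - 11) − 2| = 96|s + 5| / (16·|s − 11|).
Require delta ≤ 8, so |s − 11| ≥ |-16| − |s + 5| > 16 − 8 = 8.
Hence |(8s + 8)/(s - 11) − 2| < 96|s + 5|/(16·8) = (3/4)|s + 5|, which is < eps once |s + 5| < (4/3)eps.
Take delta = min(8, (4/3)eps). Then 0 < |s + 5| < delta forces both bounds, so |(8s + 8)/(s - 11) − 2| < eps.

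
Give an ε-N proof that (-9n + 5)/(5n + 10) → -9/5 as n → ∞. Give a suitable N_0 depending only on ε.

Suppose ε > 0. For n ≥ 1, |(-9n + 5)/(5n + 10) + 9/5| = |115|/(5(5n + 10)) = 115/(5(5n + 10)).
Since 5n + 10 ≥ 5n for n ≥ 1, this is ≤ 115/(5·5n) = (23/5)/n.
So |(-9n + 5)/(5n + 10) + 9/5| < ε whenever n > (23/5)/ε.
Take N_0 = (23/5)/ε. If n > N_0 then |(-9n + 5)/(5n + 10) + 9/5| ≤ (23/5)/n < ε.

N_0 = (23/5)/ε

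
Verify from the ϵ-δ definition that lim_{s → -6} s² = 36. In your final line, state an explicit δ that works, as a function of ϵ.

Let ϵ > 0. We seek δ > 0 with 0 < |s + 6| < δ ⇒ |s² − 36| < ϵ.
Factor: s² − 36 = (s + 6)(s - 6), so |s² − 36| = |s + 6|·|s - 6|.
Restrict δ ≤ 1. Then |s + 6| < 1 gives |s| < 7, so by the triangle inequality |s - 6| ≤ 7 + 6 = 13.
Hence |s² − 36| ≤ 13|s + 6|, which is < ϵ once |s + 6| < ϵ/13.
Take δ = min(1, ϵ/13). If 0 < |s + 6| < δ then both bounds hold and |s² − 36| ≤ 13|s + 6| < 13·(ϵ/13) = ϵ.

δ = min(1, ϵ/13)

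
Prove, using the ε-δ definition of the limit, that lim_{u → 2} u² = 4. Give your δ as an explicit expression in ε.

Fix ε > 0. We seek δ > 0 with 0 < |u − 2| < δ ⇒ |u² − 4| < ε.
Factor: u² − 4 = (u − 2)(u + 2), so |u² − 4| = |u − 2|·|u + 2|.
Restrict δ ≤ 1. Then |u − 2| < 1 gives |u| < 3, so by the triangle inequality |u + 2| ≤ 3 + 2 = 5.
Hence |u² − 4| ≤ 5|u − 2|, which is < ε once |u − 2| < ε/5.
Take δ = min(1, ε/5). If 0 < |u − 2| < δ then both bounds hold and |u² − 4| ≤ 5|u − 2| < 5·(ε/5) = ε.

δ = min(1, ε/5)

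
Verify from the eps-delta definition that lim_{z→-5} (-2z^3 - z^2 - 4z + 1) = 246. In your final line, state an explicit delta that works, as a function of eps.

Suppose eps > 0. We want delta > 0 such that 0 < |z + 5| < delta implies |(-2z^3 - z^2 - 4z + 1) − 246| < eps.
(-2z^3 - z^2 - 4z + 1) − 246 = -2z^3 - z^2 - 4z - 245 = (z + 5)(-2z^2 + 9z - 49).
So |(-2z^3 - z^2 - 4z + 1) − 246| = |z + 5|·|-2z^2 + 9z - 49|.
Require delta ≤ 1. Then |z + 5| < 1 gives |z| < 6, and by the triangle inequality |-2z^2 + 9z - 49| ≤ 2·6^2 + 9·6 + 49 = 175.
Hence |(-2z^3 - z^2 - 4z + 1) − 246| ≤ 175|z + 5| < eps provided |z + 5| < eps/175.
Take delta = min(1, eps/175). Then 0 < |z + 5| < delta gives both |z + 5| < 1 and |z + 5| < eps/175, so |(-2z^3 - z^2 - 4z + 1) − 246| < eps.

delta = min(1, eps/175)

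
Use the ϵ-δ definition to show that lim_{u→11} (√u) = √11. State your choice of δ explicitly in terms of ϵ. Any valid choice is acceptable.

Let ϵ > 0 be given. We want δ > 0 such that 0 < |u − 11| < δ implies |√u − √11| < ϵ.
Multiplying by the conjugate, |√u − √11| = |u − 11|/(√u + √11).
Restrict δ ≤ 11 so that |u − 11| < 11 forces u > 0, and then √u + √11 > √11.
Hence |√u − √11| < |u − 11|/√11, which is < ϵ once |u − 11| < √11·ϵ.
Take δ = min(11, √11·ϵ). If 0 < |u − 11| < δ then u > 0 and |√u − √11| < |u − 11|/√11 < ϵ.

δ = min(11, √11·ϵ)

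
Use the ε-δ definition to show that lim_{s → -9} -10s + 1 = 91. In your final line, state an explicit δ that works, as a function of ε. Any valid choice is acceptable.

δ = ε/10

Let ε > 0 be given. We need δ > 0 so that 0 < |s + 9| < δ implies |(-10s + 1) − 91| < ε.
|(-10s + 1) − 91| = |-10s - 90| = 10|s + 9|.
Thus it suffices that |s + 9| < ε/10.
Choosing δ = ε/10 gives |(-10s + 1) − 91| = 10|s + 9| < ε whenever |s + 9| < δ.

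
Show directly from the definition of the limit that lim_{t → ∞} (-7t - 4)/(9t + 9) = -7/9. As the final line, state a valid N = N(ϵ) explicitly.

Suppose ϵ > 0. We seek N > 0 such that t > N implies |(-7t - 4)/(9t + 9) + 7/9| < ϵ.
(-7t - 4)/(9t + 9) + 7/9 = (9(-7t - 4) − (-7)(9t + 9)) / (9(9t + 9)) = 27/(9(9t + 9)).
For t > 0 we have 9t + 9 > 9t, so |(-7t - 4)/(9t + 9) + 7/9| = 27/(9(9t + 9)) < 27/(9·9t) = (1/3)/t.
Thus |(-7t - 4)/(9t + 9) + 7/9| < ϵ whenever t > (1/3)/ϵ.
Take N = (1/3)/ϵ. If t > N then |(-7t - 4)/(9t + 9) + 7/9| < (1/3)/t < ϵ.

N = (1/3)/ϵ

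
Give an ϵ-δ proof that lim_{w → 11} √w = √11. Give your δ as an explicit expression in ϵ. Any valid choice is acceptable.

Let ϵ > 0. We want δ > 0 such that 0 < |w − 11| < δ implies |√w − √11| < ϵ.
Multiplying by the conjugate, |√w − √11| = |w − 11|/(√w + √11).
Restrict δ ≤ 11 so that |w − 11| < 11 forces w > 0, and then √w + √11 > √11.
Hence |√w − √11| < |w − 11|/√11, which is < ϵ once |w − 11| < √11·ϵ.
Take δ = min(11, √11·ϵ). If 0 < |w − 11| < δ then w > 0 and |√w − √11| < |w − 11|/√11 < ϵ.

δ = min(11, √11·ϵ)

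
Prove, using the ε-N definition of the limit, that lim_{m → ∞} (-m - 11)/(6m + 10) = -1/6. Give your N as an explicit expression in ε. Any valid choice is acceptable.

Let ε > 0 be given. For m ≥ 1, |(-m - 11)/(6m + 10) + 1/6| = |-56|/(6(6m + 10)) = 56/(6(6m + 10)).
Since 6m + 10 ≥ 6m for m ≥ 1, this is ≤ 56/(6·6m) = (14/9)/m.
So |(-m - 11)/(6m + 10) + 1/6| < ε whenever m > (14/9)/ε.
Take N = (14/9)/ε. If m > N then |(-m - 11)/(6m + 10) + 1/6| ≤ (14/9)/m < ε.

N = (14/9)/ε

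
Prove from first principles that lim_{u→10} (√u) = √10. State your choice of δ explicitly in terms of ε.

Suppose ε > 0. We want δ > 0 such that 0 < |u − 10| < δ implies |√u − √10| < ε.
Multiplying by the conjugate, |√u − √10| = |u − 10|/(√u + √10).
Restrict δ ≤ 10 so that |u − 10| < 10 forces u > 0, and then √u + √10 > √10.
Hence |√u − √10| < |u − 10|/√10, which is < ε once |u − 10| < √10·ε.
Take δ = min(10, √10·ε). If 0 < |u − 10| < δ then u > 0 and |√u − √10| < |u − 10|/√10 < ε.

δ = min(10, √10·ε)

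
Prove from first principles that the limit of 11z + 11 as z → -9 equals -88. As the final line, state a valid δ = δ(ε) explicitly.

δ = ε/11

Suppose ε > 0. We need δ > 0 so that 0 < |z + 9| < δ implies |(11z + 11) + 88| < ε.
|(11z + 11) + 88| = |11z + 99| = 11|z + 9|.
Thus it suffices that |z + 9| < ε/11.
Take δ = ε/11. If 0 < |z + 9| < δ then |(11z + 11) + 88| = 11|z + 9| < 11·(ε/11) = ε.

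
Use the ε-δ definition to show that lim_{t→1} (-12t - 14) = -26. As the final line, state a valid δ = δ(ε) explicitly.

Let ε > 0 be given. We need δ > 0 so that 0 < |t − 1| < δ implies |(-12t - 14) + 26| < ε.
|(-12t - 14) + 26| = |-12t + 12| = 12|t − 1|.
So 12|t − 1| < ε exactly when |t − 1| < ε/12.
Take δ = ε/12. If 0 < |t − 1| < δ then |(-12t - 14) + 26| = 12|t − 1| < 12·(ε/12) = ε.

δ = ε/12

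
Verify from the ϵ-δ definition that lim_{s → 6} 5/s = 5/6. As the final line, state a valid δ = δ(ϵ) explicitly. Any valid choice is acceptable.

Suppose ϵ > 0. We seek δ > 0 such that 0 < |s − 6| < δ implies |5/s − (5/6)| < ϵ.
|5/s − (5/6)| = 5·|6 − s|/(6·|s|) = 5|s − 6|/(6|s|).
Restrict δ ≤ 3. Then |s − 6| < 3 gives |s| > 3, so 6|s| > 18.
Then |5/s − (5/6)| < 5|s − 6|/18, which is < ϵ when |s − 6| < (18/5)ϵ.
Take δ = min(3, (18/5)ϵ). Then 0 < |s − 6| < δ gives both |s − 6| < 3 and |s − 6| < (18/5)ϵ, so |5/s − (5/6)| < ϵ.

δ = min(3, (18/5)ϵ)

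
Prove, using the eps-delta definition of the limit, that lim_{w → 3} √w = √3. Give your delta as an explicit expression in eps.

Let eps > 0 be given. We want delta > 0 such that 0 < |w − 3| < delta implies |√w − √3| < eps.
Multiplying by the conjugate, |√w − √3| = |w − 3|/(√w + √3).
Restrict delta ≤ 3 so that |w − 3| < 3 forces w > 0, and then √w + √3 > √3.
Hence |√w − √3| < |w − 3|/√3, which is < eps once |w − 3| < √3·eps.
Take delta = min(3, √3·eps). If 0 < |w − 3| < delta then w > 0 and |√w − √3| < |w − 3|/√3 < eps.

delta = min(3, √3·eps)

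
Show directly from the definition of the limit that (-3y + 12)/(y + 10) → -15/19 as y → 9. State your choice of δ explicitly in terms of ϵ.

δ = min(19/2, (361/84)ϵ)

Let ϵ > 0 be given. We want δ > 0 with 0 < |y − 9| < δ ⇒ |(-3y + 12)/(y + 10) + 15/19| < ϵ.
Combining over a common denominator, (-3y + 12)/(y + 10) + 15/19 = [(-3y + 12)·19 − (-15)·(y + 10)] / [19·(y + 10)] = -42(y − 9) / (19(y + 10)).
So |(-3y + 12)/(y + 10) + 15/19| = 42|y − 9| / (19·|y + 10|).
Require δ ≤ 19/2, so |y + 10| ≥ |19| − |y − 9| > 19 − 19/2 = 19/2.
Hence |(-3y + 12)/(y + 10) + 15/19| < 42|y − 9|/(19·(19/2)) = (84/361)|y − 9|, which is < ϵ once |y − 9| < (361/84)ϵ.
Take δ = min(19/2, (361/84)ϵ). Then 0 < |y − 9| < δ forces both bounds, so |(-3y + 12)/(y + 10) + 15/19| < ϵ.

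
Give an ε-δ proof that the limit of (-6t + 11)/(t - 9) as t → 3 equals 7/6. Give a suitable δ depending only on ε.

δ = min(3, (18/43)ε)

Let ε > 0 be given. We want δ > 0 with 0 < |t − 3| < δ ⇒ |(-6t + 11)/(t - 9) − (7/6)| < ε.
Combining over a common denominator, (-6t + 11)/(t - 9) − (7/6) = [(-6t + 11)·(-6) − (-7)·(t - 9)] / [(-6)·(t - 9)] = 43(t − 3) / ((-6)(t - 9)).
So |(-6t + 11)/(t - 9) − (7/6)| = 43|t − 3| / (6·|t − 9|).
Require δ ≤ 3, so |t − 9| ≥ |-6| − |t − 3| > 6 − 3 = 3.
Hence |(-6t + 11)/(t - 9) − (7/6)| < 43|t − 3|/(6·3) = (43/18)|t − 3|, which is < ε once |t − 3| < (18/43)ε.
Take δ = min(3, (18/43)ε). Then 0 < |t − 3| < δ forces both bounds, so |(-6t + 11)/(t - 9) − (7/6)| < ε.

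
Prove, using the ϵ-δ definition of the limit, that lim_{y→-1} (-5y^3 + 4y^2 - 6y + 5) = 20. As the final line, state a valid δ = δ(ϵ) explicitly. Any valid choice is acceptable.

δ = min(1, ϵ/53)

Fix ϵ > 0. We want δ > 0 such that 0 < |y + 1| < δ implies |(-5y^3 + 4y^2 - 6y + 5) − 20| < ϵ.
(-5y^3 + 4y^2 - 6y + 5) − 20 = -5y^3 + 4y^2 - 6y - 15 = (y + 1)(-5y^2 + 9y - 15).
So |(-5y^3 + 4y^2 - 6y + 5) − 20| = |y + 1|·|-5y^2 + 9y - 15|.
Assume first that |y + 1| < 1, so |y| < 2. Then |-5y^2 + 9y - 15| ≤ 5·2^2 + 9·2 + 15 = 53.
Hence |(-5y^3 + 4y^2 - 6y + 5) − 20| ≤ 53|y + 1| < ϵ provided |y + 1| < ϵ/53.
Choosing δ = min(1, ϵ/53) ensures both conditions, hence |(-5y^3 + 4y^2 - 6y + 5) − 20| < ϵ.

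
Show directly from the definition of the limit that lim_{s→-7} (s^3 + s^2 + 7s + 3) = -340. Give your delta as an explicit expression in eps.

Fix eps > 0. We want delta > 0 such that 0 < |s + 7| < delta implies |(s^3 + s^2 + 7s + 3) + 340| < eps.
(s^3 + s^2 + 7s + 3) + 340 = s^3 + s^2 + 7s + 343 = (s + 7)(s^2 - 6s + 49).
So |(s^3 + s^2 + 7s + 3) + 340| = |s + 7|·|s^2 - 6s + 49|.
Require delta ≤ 1. Then |s + 7| < 1 gives |s| < 8, and by the triangle inequality |s^2 - 6s + 49| ≤ 8^2 + 6·8 + 49 = 161.
Hence |(s^3 + s^2 + 7s + 3) + 340| ≤ 161|s + 7| < eps provided |s + 7| < eps/161.
Take delta = min(1, eps/161). Then 0 < |s + 7| < delta gives both |s + 7| < 1 and |s + 7| < eps/161, so |(s^3 + s^2 + 7s + 3) + 340| < eps.

delta = min(1, eps/161)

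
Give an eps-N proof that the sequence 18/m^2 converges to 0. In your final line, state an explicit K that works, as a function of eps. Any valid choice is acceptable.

Let eps > 0. For m ≥ 1, |18/m^2 − 0| = 18/m^2.
18/m^2 < eps ⇔ m^2 > 18/eps ⇔ m > (18/eps)^{1/2}.
Take K = (18/eps)^{1/2}. Then m > K implies 18/m^2 < eps.

K = (18/eps)^{1/2}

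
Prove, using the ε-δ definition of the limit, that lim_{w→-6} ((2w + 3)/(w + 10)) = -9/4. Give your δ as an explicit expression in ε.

Suppose ε > 0. We want δ > 0 with 0 < |w + 6| < δ ⇒ |(2w + 3)/(w + 10) + 9/4| < ε.
Combining over a common denominator, (2w + 3)/(w + 10) + 9/4 = [(2w + 3)·4 − (-9)·(w + 10)] / [4·(w + 10)] = 17(w + 6) / (4(w + 10)).
So |(2w + 3)/(w + 10) + 9/4| = 17|w + 6| / (4·|w + 10|).
Require δ ≤ 2, so |w + 10| ≥ |4| − |w + 6| > 4 − 2 = 2.
Hence |(2w + 3)/(w + 10) + 9/4| < 17|w + 6|/(4·2) = (17/8)|w + 6|, which is < ε once |w + 6| < (8/17)ε.
Take δ = min(2, (8/17)ε). Then 0 < |w + 6| < δ forces both bounds, so |(2w + 3)/(w + 10) + 9/4| < ε.

δ = min(2, (8/17)ε)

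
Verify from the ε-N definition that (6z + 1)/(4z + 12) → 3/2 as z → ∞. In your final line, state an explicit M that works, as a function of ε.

M = (17/4)/ε

Fix ε > 0. We seek M > 0 such that z > M implies |(6z + 1)/(4z + 12) − (3/2)| < ε.
(6z + 1)/(4z + 12) − (3/2) = (4(6z + 1) − 6(4z + 12)) / (4(4z + 12)) = -68/(4(4z + 12)).
For z > 0 we have 4z + 12 > 4z, so |(6z + 1)/(4z + 12) − (3/2)| = 68/(4(4z + 12)) < 68/(4·4z) = (17/4)/z.
Thus |(6z + 1)/(4z + 12) − (3/2)| < ε whenever z > (17/4)/ε.
Take M = (17/4)/ε. If z > M then |(6z + 1)/(4z + 12) − (3/2)| < (17/4)/z < ε.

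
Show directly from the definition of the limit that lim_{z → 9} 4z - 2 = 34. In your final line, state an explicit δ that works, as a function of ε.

δ = ε/4

Let ε > 0 be given. We need δ > 0 so that 0 < |z − 9| < δ implies |(4z - 2) − 34| < ε.
|(4z - 2) − 34| = |4z - 36| = 4|z − 9|.
So 4|z − 9| < ε exactly when |z − 9| < ε/4.
Take δ = ε/4. If 0 < |z − 9| < δ then |(4z - 2) − 34| = 4|z − 9| < 4·(ε/4) = ε.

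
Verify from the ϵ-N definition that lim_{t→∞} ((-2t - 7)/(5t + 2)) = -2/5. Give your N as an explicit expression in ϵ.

N = (31/25)/ϵ

Let ϵ > 0 be given. We seek N > 0 such that t > N implies |(-2t - 7)/(5t + 2) + 2/5| < ϵ.
(-2t - 7)/(5t + 2) + 2/5 = (5(-2t - 7) − (-2)(5t + 2)) / (5(5t + 2)) = -31/(5(5t + 2)).
For t > 0 we have 5t + 2 > 5t, so |(-2t - 7)/(5t + 2) + 2/5| = 31/(5(5t + 2)) < 31/(5·5t) = (31/25)/t.
Thus |(-2t - 7)/(5t + 2) + 2/5| < ϵ whenever t > (31/25)/ϵ.
Take N = (31/25)/ϵ. If t > N then |(-2t - 7)/(5t + 2) + 2/5| < (31/25)/t < ϵ.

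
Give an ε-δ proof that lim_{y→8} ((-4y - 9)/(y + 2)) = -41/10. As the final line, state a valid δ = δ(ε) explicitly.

δ = min(5, 50ε)

Let ε > 0. We want δ > 0 with 0 < |y − 8| < δ ⇒ |(-4y - 9)/(y + 2) + 41/10| < ε.
Combining over a common denominator, (-4y - 9)/(y + 2) + 41/10 = [(-4y - 9)·10 − (-41)·(y + 2)] / [10·(y + 2)] = 1(y − 8) / (10(y + 2)).
So |(-4y - 9)/(y + 2) + 41/10| = |y − 8| / (10·|y + 2|).
Restrict δ ≤ 5. Then |y − 8| < 5 gives |y + 2| = |(y − 8) + 10| ≥ 10 − 5 = 5.
Hence |(-4y - 9)/(y + 2) + 41/10| < |y − 8|/(10·5) = (1/50)|y − 8|, which is < ε once |y − 8| < 50ε.
Take δ = min(5, 50ε). Then 0 < |y − 8| < δ forces both bounds, so |(-4y - 9)/(y + 2) + 41/10| < ε.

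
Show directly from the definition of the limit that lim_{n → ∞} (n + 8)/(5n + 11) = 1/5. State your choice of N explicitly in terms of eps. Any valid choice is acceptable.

N = (29/25)/eps

Let eps > 0 be given. For n ≥ 1, |(n + 8)/(5n + 11) − (1/5)| = |29|/(5(5n + 11)) = 29/(5(5n + 11)).
Since 5n + 11 ≥ 5n for n ≥ 1, this is ≤ 29/(5·5n) = (29/25)/n.
So |(n + 8)/(5n + 11) − (1/5)| < eps whenever n > (29/25)/eps.
Take N = (29/25)/eps. If n > N then |(n + 8)/(5n + 11) − (1/5)| ≤ (29/25)/n < eps.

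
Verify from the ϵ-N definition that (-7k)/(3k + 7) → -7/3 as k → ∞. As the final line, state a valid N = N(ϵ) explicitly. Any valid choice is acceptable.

Fix ϵ > 0. For k ≥ 1, |(-7k)/(3k + 7) + 7/3| = |49|/(3(3k + 7)) = 49/(3(3k + 7)).
Since 3k + 7 ≥ 3k for k ≥ 1, this is ≤ 49/(3·3k) = (49/9)/k.
So |(-7k)/(3k + 7) + 7/3| < ϵ whenever k > (49/9)/ϵ.
Take N = (49/9)/ϵ. If k > N then |(-7k)/(3k + 7) + 7/3| ≤ (49/9)/k < ϵ.

N = (49/9)/ϵ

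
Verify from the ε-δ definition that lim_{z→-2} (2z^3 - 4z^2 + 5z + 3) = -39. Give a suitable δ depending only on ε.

δ = min(2, ε/85)

Fix ε > 0. We want δ > 0 such that 0 < |z + 2| < δ implies |(2z^3 - 4z^2 + 5z + 3) + 39| < ε.
(2z^3 - 4z^2 + 5z + 3) + 39 = 2z^3 - 4z^2 + 5z + 42 = (z + 2)(2z^2 - 8z + 21).
So |(2z^3 - 4z^2 + 5z + 3) + 39| = |z + 2|·|2z^2 - 8z + 21|.
Require δ ≤ 2. Then |z + 2| < 2 gives |z| < 4, and by the triangle inequality |2z^2 - 8z + 21| ≤ 2·4^2 + 8·4 + 21 = 85.
Hence |(2z^3 - 4z^2 + 5z + 3) + 39| ≤ 85|z + 2| < ε provided |z + 2| < ε/85.
Take δ = min(2, ε/85). Then 0 < |z + 2| < δ gives both |z + 2| < 2 and |z + 2| < ε/85, so |(2z^3 - 4z^2 + 5z + 3) + 39| < ε.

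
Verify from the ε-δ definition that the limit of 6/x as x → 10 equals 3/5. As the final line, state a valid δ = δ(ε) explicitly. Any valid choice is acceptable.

δ = min(5, (25/3)ε)

Let ε > 0 be given. We seek δ > 0 such that 0 < |x − 10| < δ implies |6/x − (3/5)| < ε.
|6/x − (3/5)| = 6·|10 − x|/(10·|x|) = 6|x − 10|/(10|x|).
Restrict δ ≤ 5. Then |x − 10| < 5 gives |x| > 5, so 10|x| > 50.
Then |6/x − (3/5)| < 6|x − 10|/50, which is < ε when |x − 10| < (25/3)ε.
Take δ = min(5, (25/3)ε). Then 0 < |x − 10| < δ gives both |x − 10| < 5 and |x − 10| < (25/3)ε, so |6/x − (3/5)| < ε.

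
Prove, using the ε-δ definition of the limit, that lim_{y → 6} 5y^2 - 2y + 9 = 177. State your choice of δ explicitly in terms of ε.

Let ε > 0 be given. We want δ > 0 such that 0 < |y − 6| < δ implies |(5y^2 - 2y + 9) − 177| < ε.
(5y^2 - 2y + 9) − 177 = 5y^2 - 2y - 168 = (y − 6)(5y + 28).
So |(5y^2 - 2y + 9) − 177| = |y − 6|·|5y + 28|.
Require δ ≤ 1. Then |y − 6| < 1 gives |y| < 7, and by the triangle inequality |5y + 28| ≤ 5·7 + 28 = 63.
Hence |(5y^2 - 2y + 9) − 177| ≤ 63|y − 6| < ε provided |y − 6| < ε/63.
Take δ = min(1, ε/63). Then 0 < |y − 6| < δ gives both |y − 6| < 1 and |y − 6| < ε/63, so |(5y^2 - 2y + 9) − 177| < ε.

δ = min(1, ε/63)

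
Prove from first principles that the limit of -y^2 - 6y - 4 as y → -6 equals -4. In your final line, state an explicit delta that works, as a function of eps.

delta = min(1, eps/7)

Let eps > 0 be given. We want delta > 0 such that 0 < |y + 6| < delta implies |(-y^2 - 6y - 4) + 4| < eps.
(-y^2 - 6y - 4) + 4 = -y^2 - 6y = (y + 6)(-y).
So |(-y^2 - 6y - 4) + 4| = |y + 6|·|-y|.
Assume first that |y + 6| < 1, so |y| < 7. Then |-y| ≤ 7 = 7.
Hence |(-y^2 - 6y - 4) + 4| ≤ 7|y + 6| < eps provided |y + 6| < eps/7.
Choosing delta = min(1, eps/7) ensures both conditions, hence |(-y^2 - 6y - 4) + 4| < eps.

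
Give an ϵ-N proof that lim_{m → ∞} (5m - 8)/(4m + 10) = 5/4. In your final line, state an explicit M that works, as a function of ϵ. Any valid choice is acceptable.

Let ϵ > 0. For m ≥ 1, |(5m - 8)/(4m + 10) − (5/4)| = |-82|/(4(4m + 10)) = 82/(4(4m + 10)).
Since 4m + 10 ≥ 4m for m ≥ 1, this is ≤ 82/(4·4m) = (41/8)/m.
So |(5m - 8)/(4m + 10) − (5/4)| < ϵ whenever m > (41/8)/ϵ.
Take M = (41/8)/ϵ. If m > M then |(5m - 8)/(4m + 10) − (5/4)| ≤ (41/8)/m < ϵ.

M = (41/8)/ϵ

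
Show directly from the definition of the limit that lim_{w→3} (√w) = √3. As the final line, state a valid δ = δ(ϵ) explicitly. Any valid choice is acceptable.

δ = min(3, √3·ϵ)

Let ϵ > 0. We want δ > 0 such that 0 < |w − 3| < δ implies |√w − √3| < ϵ.
Multiplying by the conjugate, |√w − √3| = |w − 3|/(√w + √3).
Restrict δ ≤ 3 so that |w − 3| < 3 forces w > 0, and then √w + √3 > √3.
Hence |√w − √3| < |w − 3|/√3, which is < ϵ once |w − 3| < √3·ϵ.
Take δ = min(3, √3·ϵ). If 0 < |w − 3| < δ then w > 0 and |√w − √3| < |w − 3|/√3 < ϵ.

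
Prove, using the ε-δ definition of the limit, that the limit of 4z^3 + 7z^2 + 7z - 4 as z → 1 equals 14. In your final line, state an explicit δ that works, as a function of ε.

Suppose ε > 0. We want δ > 0 such that 0 < |z − 1| < δ implies |(4z^3 + 7z^2 + 7z - 4) − 14| < ε.
(4z^3 + 7z^2 + 7z - 4) − 14 = 4z^3 + 7z^2 + 7z - 18 = (z − 1)(4z^2 + 11z + 18).
So |(4z^3 + 7z^2 + 7z - 4) − 14| = |z − 1|·|4z^2 + 11z + 18|.
Require δ ≤ 2. Then |z − 1| < 2 gives |z| < 3, and by the triangle inequality |4z^2 + 11z + 18| ≤ 4·3^2 + 11·3 + 18 = 87.
Hence |(4z^3 + 7z^2 + 7z - 4) − 14| ≤ 87|z − 1| < ε provided |z − 1| < ε/87.
Choosing δ = min(2, ε/87) ensures both conditions, hence |(4z^3 + 7z^2 + 7z - 4) − 14| < ε.

δ = min(2, ε/87)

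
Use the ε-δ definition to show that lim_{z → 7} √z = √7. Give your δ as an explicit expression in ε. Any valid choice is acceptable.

δ = min(7, √7·ε)

Let ε > 0 be given. We want δ > 0 such that 0 < |z − 7| < δ implies |√z − √7| < ε.
Rationalise: √z − √7 = (z − 7)/(√z + √7), so |√z − √7| = |z − 7|/(√z + √7).
Restrict δ ≤ 7 so that |z − 7| < 7 forces z > 0, and then √z + √7 > √7.
Hence |√z − √7| < |z − 7|/√7, which is < ε once |z − 7| < √7·ε.
Take δ = min(7, √7·ε). If 0 < |z − 7| < δ then z > 0 and |√z − √7| < |z − 7|/√7 < ε.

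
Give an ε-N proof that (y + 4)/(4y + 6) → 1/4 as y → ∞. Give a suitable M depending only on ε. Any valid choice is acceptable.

M = (5/8)/ε

Let ε > 0. We seek M > 0 such that y > M implies |(y + 4)/(4y + 6) − (1/4)| < ε.
(y + 4)/(4y + 6) − (1/4) = (4(y + 4) − (4y + 6)) / (4(4y + 6)) = 10/(4(4y + 6)).
For y > 0 we have 4y + 6 > 4y, so |(y + 4)/(4y + 6) − (1/4)| = 10/(4(4y + 6)) < 10/(4·4y) = (5/8)/y.
Thus |(y + 4)/(4y + 6) − (1/4)| < ε whenever y > (5/8)/ε.
Take M = (5/8)/ε. If y > M then |(y + 4)/(4y + 6) − (1/4)| < (5/8)/y < ε.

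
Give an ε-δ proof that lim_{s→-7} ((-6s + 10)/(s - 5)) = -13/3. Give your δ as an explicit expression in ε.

δ = min(6, (18/5)ε)

Let ε > 0 be given. We want δ > 0 with 0 < |s + 7| < δ ⇒ |(-6s + 10)/(s - 5) + 13/3| < ε.
Combining over a common denominator, (-6s + 10)/(s - 5) + 13/3 = [(-6s + 10)·(-12) − 52·(s - 5)] / [(-12)·(s - 5)] = 20(s + 7) / ((-12)(s - 5)).
So |(-6s + 10)/(s - 5) + 13/3| = 20|s + 7| / (12·|s − 5|).
Restrict δ ≤ 6. Then |s + 7| < 6 gives |s − 5| = |(s + 7) + (-12)| ≥ 12 − 6 = 6.
Hence |(-6s + 10)/(s - 5) + 13/3| < 20|s + 7|/(12·6) = (5/18)|s + 7|, which is < ε once |s + 7| < (18/5)ε.
Take δ = min(6, (18/5)ε). Then 0 < |s + 7| < δ forces both bounds, so |(-6s + 10)/(s - 5) + 13/3| < ε.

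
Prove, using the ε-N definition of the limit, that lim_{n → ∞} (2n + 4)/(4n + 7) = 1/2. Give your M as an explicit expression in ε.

M = (1/8)/ε

Suppose ε > 0. For n ≥ 1, |(2n + 4)/(4n + 7) − (1/2)| = |2|/(4(4n + 7)) = 2/(4(4n + 7)).
Since 4n + 7 ≥ 4n for n ≥ 1, this is ≤ 2/(4·4n) = (1/8)/n.
So |(2n + 4)/(4n + 7) − (1/2)| < ε whenever n > (1/8)/ε.
Take M = (1/8)/ε. If n > M then |(2n + 4)/(4n + 7) − (1/2)| ≤ (1/8)/n < ε.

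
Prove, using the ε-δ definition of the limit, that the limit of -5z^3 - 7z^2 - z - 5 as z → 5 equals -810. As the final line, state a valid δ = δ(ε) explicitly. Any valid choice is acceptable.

δ = min(2, ε/630)

Fix ε > 0. We want δ > 0 such that 0 < |z − 5| < δ implies |(-5z^3 - 7z^2 - z - 5) + 810| < ε.
(-5z^3 - 7z^2 - z - 5) + 810 = -5z^3 - 7z^2 - z + 805 = (z − 5)(-5z^2 - 32z - 161).
So |(-5z^3 - 7z^2 - z - 5) + 810| = |z − 5|·|-5z^2 - 32z - 161|.
Assume first that |z − 5| < 2, so |z| < 7. Then |-5z^2 - 32z - 161| ≤ 5·7^2 + 32·7 + 161 = 630.
Hence |(-5z^3 - 7z^2 - z - 5) + 810| ≤ 630|z − 5| < ε provided |z − 5| < ε/630.
Choosing δ = min(2, ε/630) ensures both conditions, hence |(-5z^3 - 7z^2 - z - 5) + 810| < ε.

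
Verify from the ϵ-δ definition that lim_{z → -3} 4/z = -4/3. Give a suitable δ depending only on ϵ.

δ = min(3/2, (9/8)ϵ)

Let ϵ > 0. We seek δ > 0 such that 0 < |z + 3| < δ implies |4/z + 4/3| < ϵ.
|4/z + 4/3| = 4·|-3 − z|/(3·|z|) = 4|z + 3|/(3|z|).
Restrict δ ≤ 3/2. Then |z + 3| < 3/2 gives |z| > 3/2, so 3|z| > 9/2.
Then |4/z + 4/3| < 4|z + 3|/(9/2), which is < ϵ when |z + 3| < (9/8)ϵ.
Take δ = min(3/2, (9/8)ϵ). Then 0 < |z + 3| < δ gives both |z + 3| < 3/2 and |z + 3| < (9/8)ϵ, so |4/z + 4/3| < ϵ.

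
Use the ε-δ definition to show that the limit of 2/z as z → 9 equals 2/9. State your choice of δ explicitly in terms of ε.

Suppose ε > 0. We seek δ > 0 such that 0 < |z − 9| < δ implies |2/z − (2/9)| < ε.
|2/z − (2/9)| = 2·|9 − z|/(9·|z|) = 2|z − 9|/(9|z|).
Restrict δ ≤ 9/2. Then |z − 9| < 9/2 gives |z| > 9/2, so 9|z| > 81/2.
Then |2/z − (2/9)| < 2|z − 9|/(81/2), which is < ε when |z − 9| < (81/4)ε.
Take δ = min(9/2, (81/4)ε). Then 0 < |z − 9| < δ gives both |z − 9| < 9/2 and |z − 9| < (81/4)ε, so |2/z − (2/9)| < ε.

δ = min(9/2, (81/4)ε)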